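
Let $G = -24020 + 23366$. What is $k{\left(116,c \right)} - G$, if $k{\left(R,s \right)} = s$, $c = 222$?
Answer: $876$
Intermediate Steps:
$G = -654$
$k{\left(116,c \right)} - G = 222 - -654 = 222 + 654 = 876$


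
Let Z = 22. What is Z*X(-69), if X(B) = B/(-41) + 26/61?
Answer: 116050/2501 ≈ 46.401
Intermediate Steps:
X(B) = 26/61 - B/41 (X(B) = B*(-1/41) + 26*(1/61) = -B/41 + 26/61 = 26/61 - B/41)
Z*X(-69) = 22*(26/61 - 1/41*(-69)) = 22*(26/61 + 69/41) = 22*(5275/2501) = 116050/2501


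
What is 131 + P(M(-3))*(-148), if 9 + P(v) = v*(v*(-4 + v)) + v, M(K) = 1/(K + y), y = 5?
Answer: 3037/2 ≈ 1518.5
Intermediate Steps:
M(K) = 1/(5 + K) (M(K) = 1/(K + 5) = 1/(5 + K))
P(v) = -9 + v + v²*(-4 + v) (P(v) = -9 + (v*(v*(-4 + v)) + v) = -9 + (v²*(-4 + v) + v) = -9 + (v + v²*(-4 + v)) = -9 + v + v²*(-4 + v))
131 + P(M(-3))*(-148) = 131 + (-9 + 1/(5 - 3) + (1/(5 - 3))³ - 4/(5 - 3)²)*(-148) = 131 + (-9 + 1/2 + (1/2)³ - 4*(1/2)²)*(-148) = 131 + (-9 + ½ + (½)³ - 4*(½)²)*(-148) = 131 + (-9 + ½ + ⅛ - 4*¼)*(-148) = 131 + (-9 + ½ + ⅛ - 1)*(-148) = 131 - 75/8*(-148) = 131 + 2775/2 = 3037/2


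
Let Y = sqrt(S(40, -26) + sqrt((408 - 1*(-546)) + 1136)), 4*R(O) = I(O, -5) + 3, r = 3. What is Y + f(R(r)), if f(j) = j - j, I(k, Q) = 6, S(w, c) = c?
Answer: sqrt(-26 + sqrt(2090)) ≈ 4.4403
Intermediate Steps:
R(O) = 9/4 (R(O) = (6 + 3)/4 = (1/4)*9 = 9/4)
f(j) = 0
Y = sqrt(-26 + sqrt(2090)) (Y = sqrt(-26 + sqrt((408 - 1*(-546)) + 1136)) = sqrt(-26 + sqrt((408 + 546) + 1136)) = sqrt(-26 + sqrt(954 + 1136)) = sqrt(-26 + sqrt(2090)) ≈ 4.4403)
Y + f(R(r)) = sqrt(-26 + sqrt(2090)) + 0 = sqrt(-26 + sqrt(2090))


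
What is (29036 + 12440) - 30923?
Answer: 10553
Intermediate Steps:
(29036 + 12440) - 30923 = 41476 - 30923 = 10553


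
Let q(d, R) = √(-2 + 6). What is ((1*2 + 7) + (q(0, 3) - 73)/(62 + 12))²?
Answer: 354025/5476 ≈ 64.650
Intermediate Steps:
q(d, R) = 2 (q(d, R) = √4 = 2)
((1*2 + 7) + (q(0, 3) - 73)/(62 + 12))² = ((1*2 + 7) + (2 - 73)/(62 + 12))² = ((2 + 7) - 71/74)² = (9 - 71*1/74)² = (9 - 71/74)² = (595/74)² = 354025/5476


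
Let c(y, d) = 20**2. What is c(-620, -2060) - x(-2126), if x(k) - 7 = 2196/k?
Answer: 418857/1063 ≈ 394.03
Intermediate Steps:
x(k) = 7 + 2196/k
c(y, d) = 400
c(-620, -2060) - x(-2126) = 400 - (7 + 2196/(-2126)) = 400 - (7 + 2196*(-1/2126)) = 400 - (7 - 1098/1063) = 400 - 1*6343/1063 = 400 - 6343/1063 = 418857/1063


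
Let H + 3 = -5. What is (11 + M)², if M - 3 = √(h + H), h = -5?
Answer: (14 + I*√13)² ≈ 183.0 + 100.96*I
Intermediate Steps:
H = -8 (H = -3 - 5 = -8)
M = 3 + I*√13 (M = 3 + √(-5 - 8) = 3 + √(-13) = 3 + I*√13 ≈ 3.0 + 3.6056*I)
(11 + M)² = (11 + (3 + I*√13))² = (14 + I*√13)²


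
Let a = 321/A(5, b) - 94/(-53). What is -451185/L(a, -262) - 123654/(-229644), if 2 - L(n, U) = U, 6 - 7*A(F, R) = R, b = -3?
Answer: -2877202319/1684056 ≈ -1708.5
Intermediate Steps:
A(F, R) = 6/7 - R/7
a = 39979/159 (a = 321/(6/7 - ⅐*(-3)) - 94/(-53) = 321/(6/7 + 3/7) - 94*(-1/53) = 321/(9/7) + 94/53 = 321*(7/9) + 94/53 = 749/3 + 94/53 = 39979/159 ≈ 251.44)
L(n, U) = 2 - U
-451185/L(a, -262) - 123654/(-229644) = -451185/(2 - 1*(-262)) - 123654/(-229644) = -451185/(2 + 262) - 123654*(-1/229644) = -451185/264 + 20609/38274 = -451185*1/264 + 20609/38274 = -150395/88 + 20609/38274 = -2877202319/1684056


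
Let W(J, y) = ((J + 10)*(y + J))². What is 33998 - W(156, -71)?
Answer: -199058102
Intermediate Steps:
W(J, y) = (10 + J)²*(J + y)² (W(J, y) = ((10 + J)*(J + y))² = (10 + J)²*(J + y)²)
33998 - W(156, -71) = 33998 - (10 + 156)²*(156 - 71)² = 33998 - 166²*85² = 33998 - 27556*7225 = 33998 - 1*199092100 = 33998 - 199092100 = -199058102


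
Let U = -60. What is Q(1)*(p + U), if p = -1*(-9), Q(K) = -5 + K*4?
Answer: 51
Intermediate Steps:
Q(K) = -5 + 4*K
p = 9
Q(1)*(p + U) = (-5 + 4*1)*(9 - 60) = (-5 + 4)*(-51) = -1*(-51) = 51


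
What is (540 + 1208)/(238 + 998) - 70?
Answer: -21193/309 ≈ -68.586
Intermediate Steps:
(540 + 1208)/(238 + 998) - 70 = 1748/1236 - 70 = 1748*(1/1236) - 70 = 437/309 - 70 = -21193/309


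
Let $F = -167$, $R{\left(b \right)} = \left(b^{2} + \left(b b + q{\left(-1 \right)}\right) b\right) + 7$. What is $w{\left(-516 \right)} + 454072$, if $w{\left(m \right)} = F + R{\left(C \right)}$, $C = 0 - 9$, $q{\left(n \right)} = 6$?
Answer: $453210$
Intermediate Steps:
$C = -9$
$R{\left(b \right)} = 7 + b^{2} + b \left(6 + b^{2}\right)$ ($R{\left(b \right)} = \left(b^{2} + \left(b b + 6\right) b\right) + 7 = \left(b^{2} + \left(b^{2} + 6\right) b\right) + 7 = \left(b^{2} + \left(6 + b^{2}\right) b\right) + 7 = \left(b^{2} + b \left(6 + b^{2}\right)\right) + 7 = 7 + b^{2} + b \left(6 + b^{2}\right)$)
$w{\left(m \right)} = -862$ ($w{\left(m \right)} = -167 + \left(7 + \left(-9\right)^{2} + \left(-9\right)^{3} + 6 \left(-9\right)\right) = -167 + \left(7 + 81 - 729 - 54\right) = -167 - 695 = -862$)
$w{\left(-516 \right)} + 454072 = -862 + 454072 = 453210$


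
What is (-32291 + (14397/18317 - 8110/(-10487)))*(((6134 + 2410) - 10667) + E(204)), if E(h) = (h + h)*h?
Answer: -503077834090152720/192090379 ≈ -2.6190e+9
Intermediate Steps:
E(h) = 2*h**2 (E(h) = (2*h)*h = 2*h**2)
(-32291 + (14397/18317 - 8110/(-10487)))*(((6134 + 2410) - 10667) + E(204)) = (-32291 + (14397/18317 - 8110/(-10487)))*(((6134 + 2410) - 10667) + 2*204**2) = (-32291 + (14397*(1/18317) - 8110*(-1/10487)))*((8544 - 10667) + 2*41616) = (-32291 + (14397/18317 + 8110/10487))*(-2123 + 83232) = (-32291 + 299532209/192090379)*81109 = -6202490896080/192090379*81109 = -503077834090152720/192090379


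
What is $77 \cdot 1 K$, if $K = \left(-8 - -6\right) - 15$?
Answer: $-1309$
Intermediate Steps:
$K = -17$ ($K = \left(-8 + \left(-3 + 9\right)\right) - 15 = \left(-8 + 6\right) - 15 = -2 - 15 = -17$)
$77 \cdot 1 K = 77 \cdot 1 \left(-17\right) = 77 \left(-17\right) = -1309$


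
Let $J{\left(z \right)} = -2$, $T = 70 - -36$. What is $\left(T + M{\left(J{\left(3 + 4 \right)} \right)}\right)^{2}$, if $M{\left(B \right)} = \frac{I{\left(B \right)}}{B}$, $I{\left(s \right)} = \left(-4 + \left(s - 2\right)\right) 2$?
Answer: $12996$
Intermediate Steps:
$I{\left(s \right)} = -12 + 2 s$ ($I{\left(s \right)} = \left(-4 + \left(-2 + s\right)\right) 2 = \left(-6 + s\right) 2 = -12 + 2 s$)
$T = 106$ ($T = 70 + 36 = 106$)
$M{\left(B \right)} = \frac{-12 + 2 B}{B}$
$\left(T + M{\left(J{\left(3 + 4 \right)} \right)}\right)^{2} = \left(106 - \left(-2 + \frac{12}{-2}\right)\right)^{2} = \left(106 + \left(2 - -6\right)\right)^{2} = \left(106 + \left(2 + 6\right)\right)^{2} = \left(106 + 8\right)^{2} = 114^{2} = 12996$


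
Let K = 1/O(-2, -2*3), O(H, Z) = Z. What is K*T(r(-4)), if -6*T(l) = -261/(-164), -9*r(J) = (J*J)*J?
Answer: 29/656 ≈ 0.044207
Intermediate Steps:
K = -⅙ (K = 1/(-2*3) = 1/(-6) = -⅙ ≈ -0.16667)
r(J) = -J³/9 (r(J) = -J*J*J/9 = -J²*J/9 = -J³/9)
T(l) = -87/328 (T(l) = -(-87)/(2*(-164)) = -(-87)*(-1)/(2*164) = -⅙*261/164 = -87/328)
K*T(r(-4)) = -⅙*(-87/328) = 29/656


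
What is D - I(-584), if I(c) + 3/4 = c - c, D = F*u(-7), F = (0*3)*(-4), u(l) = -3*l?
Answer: ¾ ≈ 0.75000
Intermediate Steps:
F = 0 (F = 0*(-4) = 0)
D = 0 (D = 0*(-3*(-7)) = 0*21 = 0)
I(c) = -¾ (I(c) = -¾ + (c - c) = -¾ + 0 = -¾)
D - I(-584) = 0 - 1*(-¾) = 0 + ¾ = ¾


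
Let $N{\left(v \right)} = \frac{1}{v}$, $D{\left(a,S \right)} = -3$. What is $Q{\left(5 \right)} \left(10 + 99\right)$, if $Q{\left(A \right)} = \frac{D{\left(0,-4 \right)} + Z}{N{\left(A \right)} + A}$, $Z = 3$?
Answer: $0$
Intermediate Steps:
$Q{\left(A \right)} = 0$ ($Q{\left(A \right)} = \frac{-3 + 3}{\frac{1}{A} + A} = \frac{0}{A + \frac{1}{A}} = 0$)
$Q{\left(5 \right)} \left(10 + 99\right) = 0 \left(10 + 99\right) = 0 \cdot 109 = 0$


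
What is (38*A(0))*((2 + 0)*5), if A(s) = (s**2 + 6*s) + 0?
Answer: 0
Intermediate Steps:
A(s) = s**2 + 6*s
(38*A(0))*((2 + 0)*5) = (38*(0*(6 + 0)))*((2 + 0)*5) = (38*(0*6))*(2*5) = (38*0)*10 = 0*10 = 0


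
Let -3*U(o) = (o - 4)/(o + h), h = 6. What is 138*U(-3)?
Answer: 322/3 ≈ 107.33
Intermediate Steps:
U(o) = -(-4 + o)/(3*(6 + o)) (U(o) = -(o - 4)/(3*(o + 6)) = -(-4 + o)/(3*(6 + o)))
138*U(-3) = 138*((4 - 1*(-3))/(3*(6 - 3))) = 138*((1/3)*(4 + 3)/3) = 138*((1/3)*(1/3)*7) = 138*(7/9) = 322/3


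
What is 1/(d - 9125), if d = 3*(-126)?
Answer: -1/9503 ≈ -0.00010523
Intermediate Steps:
d = -378
1/(d - 9125) = 1/(-378 - 9125) = 1/(-9503) = -1/9503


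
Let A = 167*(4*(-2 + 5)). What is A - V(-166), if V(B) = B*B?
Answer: -25552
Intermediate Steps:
V(B) = B²
A = 2004 (A = 167*(4*3) = 167*12 = 2004)
A - V(-166) = 2004 - 1*(-166)² = 2004 - 1*27556 = 2004 - 27556 = -25552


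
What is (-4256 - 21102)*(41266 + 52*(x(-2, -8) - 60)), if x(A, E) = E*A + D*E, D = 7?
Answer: -914561628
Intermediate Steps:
x(A, E) = 7*E + A*E (x(A, E) = E*A + 7*E = A*E + 7*E = 7*E + A*E)
(-4256 - 21102)*(41266 + 52*(x(-2, -8) - 60)) = (-4256 - 21102)*(41266 + 52*(-8*(7 - 2) - 60)) = -25358*(41266 + 52*(-8*5 - 60)) = -25358*(41266 + 52*(-40 - 60)) = -25358*(41266 + 52*(-100)) = -25358*(41266 - 5200) = -25358*36066 = -914561628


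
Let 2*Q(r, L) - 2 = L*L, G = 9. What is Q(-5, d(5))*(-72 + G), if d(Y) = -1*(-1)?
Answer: -189/2 ≈ -94.500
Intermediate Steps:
d(Y) = 1
Q(r, L) = 1 + L²/2 (Q(r, L) = 1 + (L*L)/2 = 1 + L²/2)
Q(-5, d(5))*(-72 + G) = (1 + (½)*1²)*(-72 + 9) = (1 + (½)*1)*(-63) = (1 + ½)*(-63) = (3/2)*(-63) = -189/2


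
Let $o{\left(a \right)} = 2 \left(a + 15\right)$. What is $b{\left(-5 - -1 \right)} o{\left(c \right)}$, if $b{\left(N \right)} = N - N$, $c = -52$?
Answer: $0$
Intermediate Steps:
$o{\left(a \right)} = 30 + 2 a$ ($o{\left(a \right)} = 2 \left(15 + a\right) = 30 + 2 a$)
$b{\left(N \right)} = 0$
$b{\left(-5 - -1 \right)} o{\left(c \right)} = 0 \left(30 + 2 \left(-52\right)\right) = 0 \left(30 - 104\right) = 0 \left(-74\right) = 0$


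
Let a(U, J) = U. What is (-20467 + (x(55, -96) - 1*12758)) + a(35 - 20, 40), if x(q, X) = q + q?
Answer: -33100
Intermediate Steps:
x(q, X) = 2*q
(-20467 + (x(55, -96) - 1*12758)) + a(35 - 20, 40) = (-20467 + (2*55 - 1*12758)) + (35 - 20) = (-20467 + (110 - 12758)) + 15 = (-20467 - 12648) + 15 = -33115 + 15 = -33100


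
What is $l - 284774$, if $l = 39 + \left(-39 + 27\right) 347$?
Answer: $-288899$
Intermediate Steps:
$l = -4125$ ($l = 39 - 4164 = -4125$)
$l - 284774 = -4125 - 284774 = -288899$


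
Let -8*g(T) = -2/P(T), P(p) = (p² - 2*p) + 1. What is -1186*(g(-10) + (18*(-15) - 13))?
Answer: 81223803/242 ≈ 3.3564e+5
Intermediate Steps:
P(p) = 1 + p² - 2*p
g(T) = 1/(4*(1 + T² - 2*T)) (g(T) = -(-1)/(4*(1 + T² - 2*T)) = 1/(4*(1 + T² - 2*T)))
-1186*(g(-10) + (18*(-15) - 13)) = -1186*(1/(4*(1 + (-10)² - 2*(-10))) + (18*(-15) - 13)) = -1186*(1/(4*(1 + 100 + 20)) + (-270 - 13)) = -1186*((¼)/121 - 283) = -1186*((¼)*(1/121) - 283) = -1186*(1/484 - 283) = -1186*(-136971/484) = 81223803/242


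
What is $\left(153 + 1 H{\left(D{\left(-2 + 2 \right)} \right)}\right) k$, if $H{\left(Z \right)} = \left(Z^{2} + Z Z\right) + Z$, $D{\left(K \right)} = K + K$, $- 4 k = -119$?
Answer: $\frac{18207}{4} \approx 4551.8$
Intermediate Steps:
$k = \frac{119}{4}$ ($k = \left(- \frac{1}{4}\right) \left(-119\right) = \frac{119}{4} \approx 29.75$)
$D{\left(K \right)} = 2 K$
$H{\left(Z \right)} = Z + 2 Z^{2}$ ($H{\left(Z \right)} = \left(Z^{2} + Z^{2}\right) + Z = 2 Z^{2} + Z = Z + 2 Z^{2}$)
$\left(153 + 1 H{\left(D{\left(-2 + 2 \right)} \right)}\right) k = \left(153 + 1 \cdot 2 \left(-2 + 2\right) \left(1 + 2 \cdot 2 \left(-2 + 2\right)\right)\right) \frac{119}{4} = \left(153 + 1 \cdot 2 \cdot 0 \left(1 + 2 \cdot 2 \cdot 0\right)\right) \frac{119}{4} = \left(153 + 1 \cdot 0 \left(1 + 2 \cdot 0\right)\right) \frac{119}{4} = \left(153 + 1 \cdot 0 \left(1 + 0\right)\right) \frac{119}{4} = \left(153 + 1 \cdot 0 \cdot 1\right) \frac{119}{4} = \left(153 + 1 \cdot 0\right) \frac{119}{4} = \left(153 + 0\right) \frac{119}{4} = 153 \cdot \frac{119}{4} = \frac{18207}{4}$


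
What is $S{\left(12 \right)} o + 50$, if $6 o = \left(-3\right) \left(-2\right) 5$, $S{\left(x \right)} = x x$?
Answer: $770$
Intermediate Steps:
$S{\left(x \right)} = x^{2}$
$o = 5$ ($o = \frac{\left(-3\right) \left(-2\right) 5}{6} = \frac{6 \cdot 5}{6} = \frac{1}{6} \cdot 30 = 5$)
$S{\left(12 \right)} o + 50 = 12^{2} \cdot 5 + 50 = 144 \cdot 5 + 50 = 720 + 50 = 770$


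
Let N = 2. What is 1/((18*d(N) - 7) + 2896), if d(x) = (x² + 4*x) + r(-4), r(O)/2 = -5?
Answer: 1/2925 ≈ 0.00034188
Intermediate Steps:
r(O) = -10 (r(O) = 2*(-5) = -10)
d(x) = -10 + x² + 4*x (d(x) = (x² + 4*x) - 10 = -10 + x² + 4*x)
1/((18*d(N) - 7) + 2896) = 1/((18*(-10 + 2² + 4*2) - 7) + 2896) = 1/((18*(-10 + 4 + 8) - 7) + 2896) = 1/((18*2 - 7) + 2896) = 1/((36 - 7) + 2896) = 1/(29 + 2896) = 1/2925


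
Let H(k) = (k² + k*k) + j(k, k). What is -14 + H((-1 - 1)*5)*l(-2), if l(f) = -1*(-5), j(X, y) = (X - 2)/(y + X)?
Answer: 989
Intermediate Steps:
j(X, y) = (-2 + X)/(X + y)
l(f) = 5
H(k) = 2*k² + (-2 + k)/(2*k) (H(k) = (k² + k*k) + (-2 + k)/(k + k) = (k² + k²) + (-2 + k)/((2*k)) = 2*k² + (1/(2*k))*(-2 + k) = 2*k² + (-2 + k)/(2*k))
-14 + H((-1 - 1)*5)*l(-2) = -14 + ((-2 + (-1 - 1)*5 + 4*((-1 - 1)*5)³)/(2*(((-1 - 1)*5))))*5 = -14 + ((-2 - 2*5 + 4*(-2*5)³)/(2*((-2*5))))*5 = -14 + ((½)*(-2 - 10 + 4*(-10)³)/(-10))*5 = -14 + ((½)*(-⅒)*(-2 - 10 + 4*(-1000)))*5 = -14 + ((½)*(-⅒)*(-2 - 10 - 4000))*5 = -14 + ((½)*(-⅒)*(-4012))*5 = -14 + (1003/5)*5 = -14 + 1003 = 989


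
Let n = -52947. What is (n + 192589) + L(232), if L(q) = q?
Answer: 139874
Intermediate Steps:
(n + 192589) + L(232) = (-52947 + 192589) + 232 = 139642 + 232 = 139874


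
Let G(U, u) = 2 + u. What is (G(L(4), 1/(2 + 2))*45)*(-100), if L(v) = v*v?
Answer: -10125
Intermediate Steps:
L(v) = v²
(G(L(4), 1/(2 + 2))*45)*(-100) = ((2 + 1/(2 + 2))*45)*(-100) = ((2 + 1/4)*45)*(-100) = ((2 + ¼)*45)*(-100) = ((9/4)*45)*(-100) = (405/4)*(-100) = -10125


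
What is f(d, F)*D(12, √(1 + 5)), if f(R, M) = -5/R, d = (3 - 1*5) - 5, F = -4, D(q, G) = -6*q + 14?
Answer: -290/7 ≈ -41.429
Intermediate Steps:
D(q, G) = 14 - 6*q
d = -7 (d = (3 - 5) - 5 = -2 - 5 = -7)
f(d, F)*D(12, √(1 + 5)) = (-5/(-7))*(14 - 6*12) = (-5*(-⅐))*(14 - 72) = (5/7)*(-58) = -290/7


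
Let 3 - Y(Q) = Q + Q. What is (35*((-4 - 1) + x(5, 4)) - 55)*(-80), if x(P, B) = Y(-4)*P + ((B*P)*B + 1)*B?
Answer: -1042800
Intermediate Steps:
Y(Q) = 3 - 2*Q (Y(Q) = 3 - (Q + Q) = 3 - 2*Q)
x(P, B) = 11*P + B*(1 + P*B²) (x(P, B) = (3 - 2*(-4))*P + ((B*P)*B + 1)*B = (3 + 8)*P + (P*B² + 1)*B = 11*P + (1 + P*B²)*B = 11*P + B*(1 + P*B²))
(35*((-4 - 1) + x(5, 4)) - 55)*(-80) = (35*((-4 - 1) + (4 + 11*5 + 5*4³)) - 55)*(-80) = (35*(-5 + (4 + 55 + 5*64)) - 55)*(-80) = (35*(-5 + (4 + 55 + 320)) - 55)*(-80) = (35*(-5 + 379) - 55)*(-80) = (35*374 - 55)*(-80) = (13090 - 55)*(-80) = 13035*(-80) = -1042800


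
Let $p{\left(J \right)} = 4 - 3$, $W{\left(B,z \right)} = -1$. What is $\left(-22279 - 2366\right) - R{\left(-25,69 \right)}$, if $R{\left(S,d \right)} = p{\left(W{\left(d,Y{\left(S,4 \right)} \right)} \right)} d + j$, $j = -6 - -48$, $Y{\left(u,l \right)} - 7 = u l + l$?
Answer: $-24756$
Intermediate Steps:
$Y{\left(u,l \right)} = 7 + l + l u$ ($Y{\left(u,l \right)} = 7 + \left(u l + l\right) = 7 + \left(l u + l\right) = 7 + \left(l + l u\right) = 7 + l + l u$)
$p{\left(J \right)} = 1$
$j = 42$ ($j = -6 + 48 = 42$)
$R{\left(S,d \right)} = 42 + d$ ($R{\left(S,d \right)} = 1 d + 42 = d + 42 = 42 + d$)
$\left(-22279 - 2366\right) - R{\left(-25,69 \right)} = \left(-22279 - 2366\right) - \left(42 + 69\right) = -24645 - 111 = -24756$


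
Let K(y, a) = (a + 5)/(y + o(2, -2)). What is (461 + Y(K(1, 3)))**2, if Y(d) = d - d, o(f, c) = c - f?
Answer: 212521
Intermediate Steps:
K(y, a) = (5 + a)/(-4 + y) (K(y, a) = (a + 5)/(y + (-2 - 1*2)) = (5 + a)/(y + (-2 - 2)) = (5 + a)/(y - 4) = (5 + a)/(-4 + y))
Y(d) = 0
(461 + Y(K(1, 3)))**2 = (461 + 0)**2 = 461**2 = 212521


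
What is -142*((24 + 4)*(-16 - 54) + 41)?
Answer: 272498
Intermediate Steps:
-142*((24 + 4)*(-16 - 54) + 41) = -142*(28*(-70) + 41) = -142*(-1960 + 41) = -142*(-1919) = 272498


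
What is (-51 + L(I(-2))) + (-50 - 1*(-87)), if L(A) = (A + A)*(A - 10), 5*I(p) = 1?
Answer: -448/25 ≈ -17.920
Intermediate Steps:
I(p) = ⅕ (I(p) = (⅕)*1 = ⅕)
L(A) = 2*A*(-10 + A) (L(A) = (2*A)*(-10 + A) = 2*A*(-10 + A))
(-51 + L(I(-2))) + (-50 - 1*(-87)) = (-51 + 2*(⅕)*(-10 + ⅕)) + (-50 - 1*(-87)) = (-51 + 2*(⅕)*(-49/5)) + (-50 + 87) = (-51 - 98/25) + 37 = -1373/25 + 37 = -448/25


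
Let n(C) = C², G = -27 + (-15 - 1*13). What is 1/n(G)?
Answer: 1/3025 ≈ 0.00033058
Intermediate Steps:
G = -55 (G = -27 + (-15 - 13) = -27 - 28 = -55)
1/n(G) = 1/((-55)²) = 1/3025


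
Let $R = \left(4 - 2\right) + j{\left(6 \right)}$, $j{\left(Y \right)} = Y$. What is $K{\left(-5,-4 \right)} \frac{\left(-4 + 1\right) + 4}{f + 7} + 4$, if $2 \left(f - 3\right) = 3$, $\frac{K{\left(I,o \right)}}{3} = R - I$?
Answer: $\frac{170}{23} \approx 7.3913$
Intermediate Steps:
$R = 8$ ($R = \left(4 - 2\right) + 6 = 2 + 6 = 8$)
$K{\left(I,o \right)} = 24 - 3 I$ ($K{\left(I,o \right)} = 3 \left(8 - I\right) = 24 - 3 I$)
$f = \frac{9}{2}$ ($f = 3 + \frac{1}{2} \cdot 3 = 3 + \frac{3}{2} = \frac{9}{2} \approx 4.5$)
$K{\left(-5,-4 \right)} \frac{\left(-4 + 1\right) + 4}{f + 7} + 4 = \left(24 - -15\right) \frac{\left(-4 + 1\right) + 4}{\frac{9}{2} + 7} + 4 = \left(24 + 15\right) \frac{-3 + 4}{\frac{23}{2}} + 4 = 39 \cdot 1 \cdot \frac{2}{23} + 4 = 39 \cdot \frac{2}{23} + 4 = \frac{78}{23} + 4 = \frac{170}{23}$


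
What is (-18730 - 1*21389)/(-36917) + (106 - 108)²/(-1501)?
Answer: 3161629/2916443 ≈ 1.0841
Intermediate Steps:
(-18730 - 1*21389)/(-36917) + (106 - 108)²/(-1501) = (-18730 - 21389)*(-1/36917) + (-2)²*(-1/1501) = -40119*(-1/36917) + 4*(-1/1501) = 40119/36917 - 4/1501 = 3161629/2916443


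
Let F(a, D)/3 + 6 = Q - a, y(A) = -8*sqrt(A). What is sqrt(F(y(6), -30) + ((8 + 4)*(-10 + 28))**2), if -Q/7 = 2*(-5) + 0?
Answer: 2*sqrt(11712 + 6*sqrt(6)) ≈ 216.58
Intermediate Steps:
Q = 70 (Q = -7*(2*(-5) + 0) = -7*(-10 + 0) = -7*(-10) = 70)
F(a, D) = 192 - 3*a (F(a, D) = -18 + 3*(70 - a) = -18 + (210 - 3*a) = 192 - 3*a)
sqrt(F(y(6), -30) + ((8 + 4)*(-10 + 28))**2) = sqrt((192 - (-24)*sqrt(6)) + ((8 + 4)*(-10 + 28))**2) = sqrt((192 + 24*sqrt(6)) + (12*18)**2) = sqrt((192 + 24*sqrt(6)) + 216**2) = sqrt((192 + 24*sqrt(6)) + 46656) = sqrt(46848 + 24*sqrt(6))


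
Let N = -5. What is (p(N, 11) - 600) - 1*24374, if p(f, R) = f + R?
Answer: -24968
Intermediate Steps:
p(f, R) = R + f
(p(N, 11) - 600) - 1*24374 = ((11 - 5) - 600) - 1*24374 = (6 - 60*10) - 24374 = (6 - 600) - 24374 = -594 - 24374 = -24968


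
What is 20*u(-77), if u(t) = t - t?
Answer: 0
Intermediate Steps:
u(t) = 0
20*u(-77) = 20*0 = 0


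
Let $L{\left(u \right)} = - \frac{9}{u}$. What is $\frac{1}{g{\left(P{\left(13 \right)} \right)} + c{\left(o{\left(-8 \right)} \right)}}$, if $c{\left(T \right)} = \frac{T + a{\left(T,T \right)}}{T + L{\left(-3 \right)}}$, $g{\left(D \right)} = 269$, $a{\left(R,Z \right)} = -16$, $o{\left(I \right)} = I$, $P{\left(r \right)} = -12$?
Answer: $\frac{5}{1369} \approx 0.0036523$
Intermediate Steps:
$c{\left(T \right)} = \frac{-16 + T}{3 + T}$ ($c{\left(T \right)} = \frac{T - 16}{T - \frac{9}{-3}} = \frac{-16 + T}{T - -3} = \frac{-16 + T}{T + 3} = \frac{-16 + T}{3 + T}$)
$\frac{1}{g{\left(P{\left(13 \right)} \right)} + c{\left(o{\left(-8 \right)} \right)}} = \frac{1}{269 + \frac{-16 - 8}{3 - 8}} = \frac{1}{269 + \frac{1}{-5} \left(-24\right)} = \frac{1}{269 - - \frac{24}{5}} = \frac{1}{269 + \frac{24}{5}} = \frac{1}{\frac{1369}{5}} = \frac{5}{1369}$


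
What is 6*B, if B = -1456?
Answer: -8736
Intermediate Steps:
6*B = 6*(-1456) = -8736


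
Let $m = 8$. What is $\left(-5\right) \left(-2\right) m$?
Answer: $80$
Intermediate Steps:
$\left(-5\right) \left(-2\right) m = \left(-5\right) \left(-2\right) 8 = 10 \cdot 8 = 80$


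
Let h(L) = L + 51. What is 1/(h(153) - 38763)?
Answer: -1/38559 ≈ -2.5934e-5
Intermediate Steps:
h(L) = 51 + L
1/(h(153) - 38763) = 1/((51 + 153) - 38763) = 1/(204 - 38763) = 1/(-38559) = -1/38559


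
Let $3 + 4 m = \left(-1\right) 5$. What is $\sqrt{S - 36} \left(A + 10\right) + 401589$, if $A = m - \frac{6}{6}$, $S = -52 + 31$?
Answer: $401589 + 7 i \sqrt{57} \approx 4.0159 \cdot 10^{5} + 52.849 i$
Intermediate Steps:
$S = -21$
$m = -2$ ($m = - \frac{3}{4} + \frac{\left(-1\right) 5}{4} = - \frac{3}{4} + \frac{1}{4} \left(-5\right) = - \frac{3}{4} - \frac{5}{4} = -2$)
$A = -3$ ($A = -2 - \frac{6}{6} = -2 - 1 = -3$)
$\sqrt{S - 36} \left(A + 10\right) + 401589 = \sqrt{-21 - 36} \left(-3 + 10\right) + 401589 = \sqrt{-21 - 36} \cdot 7 + 401589 = \sqrt{-57} \cdot 7 + 401589 = i \sqrt{57} \cdot 7 + 401589 = 7 i \sqrt{57} + 401589 = 401589 + 7 i \sqrt{57}$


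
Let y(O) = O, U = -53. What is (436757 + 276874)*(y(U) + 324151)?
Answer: 231286379838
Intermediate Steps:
(436757 + 276874)*(y(U) + 324151) = (436757 + 276874)*(-53 + 324151) = 713631*324098 = 231286379838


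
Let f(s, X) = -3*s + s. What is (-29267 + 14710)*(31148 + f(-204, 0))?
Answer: -459360692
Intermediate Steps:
f(s, X) = -2*s
(-29267 + 14710)*(31148 + f(-204, 0)) = (-29267 + 14710)*(31148 - 2*(-204)) = -14557*(31148 + 408) = -14557*31556 = -459360692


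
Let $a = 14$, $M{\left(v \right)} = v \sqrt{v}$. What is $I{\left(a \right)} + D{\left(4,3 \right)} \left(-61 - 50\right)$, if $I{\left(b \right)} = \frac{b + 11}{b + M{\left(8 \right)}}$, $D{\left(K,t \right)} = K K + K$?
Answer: $- \frac{350935}{158} + \frac{100 \sqrt{2}}{79} \approx -2219.3$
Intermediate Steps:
$M{\left(v \right)} = v^{\frac{3}{2}}$
$D{\left(K,t \right)} = K + K^{2}$ ($D{\left(K,t \right)} = K^{2} + K = K + K^{2}$)
$I{\left(b \right)} = \frac{11 + b}{b + 16 \sqrt{2}}$ ($I{\left(b \right)} = \frac{b + 11}{b + 8^{\frac{3}{2}}} = \frac{11 + b}{b + 16 \sqrt{2}}$)
$I{\left(a \right)} + D{\left(4,3 \right)} \left(-61 - 50\right) = \frac{11 + 14}{14 + 16 \sqrt{2}} + 4 \left(1 + 4\right) \left(-61 - 50\right) = \frac{1}{14 + 16 \sqrt{2}} \cdot 25 + 4 \cdot 5 \left(-111\right) = \frac{25}{14 + 16 \sqrt{2}} + 20 \left(-111\right) = \frac{25}{14 + 16 \sqrt{2}} - 2220 = -2220 + \frac{25}{14 + 16 \sqrt{2}}$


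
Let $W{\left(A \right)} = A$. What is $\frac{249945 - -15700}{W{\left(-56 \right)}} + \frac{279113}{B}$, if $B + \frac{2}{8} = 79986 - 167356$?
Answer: $- \frac{92900401557}{19570936} \approx -4746.9$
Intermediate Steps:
$B = - \frac{349481}{4}$ ($B = - \frac{1}{4} + \left(79986 - 167356\right) = - \frac{1}{4} - 87370 = - \frac{349481}{4} \approx -87370.0$)
$\frac{249945 - -15700}{W{\left(-56 \right)}} + \frac{279113}{B} = \frac{249945 - -15700}{-56} + \frac{279113}{- \frac{349481}{4}} = \left(249945 + 15700\right) \left(- \frac{1}{56}\right) + 279113 \left(- \frac{4}{349481}\right) = 265645 \left(- \frac{1}{56}\right) - \frac{1116452}{349481} = - \frac{265645}{56} - \frac{1116452}{349481} = - \frac{92900401557}{19570936}$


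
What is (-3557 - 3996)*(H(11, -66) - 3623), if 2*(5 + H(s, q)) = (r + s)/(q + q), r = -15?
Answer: 1808543191/66 ≈ 2.7402e+7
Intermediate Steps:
H(s, q) = -5 + (-15 + s)/(4*q) (H(s, q) = -5 + ((-15 + s)/(q + q))/2 = -5 + ((-15 + s)/((2*q)))/2 = -5 + ((-15 + s)*(1/(2*q)))/2 = -5 + ((-15 + s)/(2*q))/2 = -5 + (-15 + s)/(4*q))
(-3557 - 3996)*(H(11, -66) - 3623) = (-3557 - 3996)*((¼)*(-15 + 11 - 20*(-66))/(-66) - 3623) = -7553*((¼)*(-1/66)*(-15 + 11 + 1320) - 3623) = -7553*((¼)*(-1/66)*1316 - 3623) = -7553*(-329/66 - 3623) = -7553*(-239447/66) = 1808543191/66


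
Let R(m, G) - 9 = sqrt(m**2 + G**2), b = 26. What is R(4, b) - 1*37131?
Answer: -37122 + 2*sqrt(173) ≈ -37096.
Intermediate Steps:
R(m, G) = 9 + sqrt(G**2 + m**2) (R(m, G) = 9 + sqrt(m**2 + G**2) = 9 + sqrt(G**2 + m**2))
R(4, b) - 1*37131 = (9 + sqrt(26**2 + 4**2)) - 1*37131 = (9 + sqrt(676 + 16)) - 37131 = (9 + sqrt(692)) - 37131 = (9 + 2*sqrt(173)) - 37131 = -37122 + 2*sqrt(173)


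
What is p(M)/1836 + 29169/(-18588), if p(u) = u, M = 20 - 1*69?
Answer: -2269379/1421982 ≈ -1.5959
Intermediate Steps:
M = -49 (M = 20 - 69 = -49)
p(M)/1836 + 29169/(-18588) = -49/1836 + 29169/(-18588) = -49*1/1836 + 29169*(-1/18588) = -49/1836 - 9723/6196 = -2269379/1421982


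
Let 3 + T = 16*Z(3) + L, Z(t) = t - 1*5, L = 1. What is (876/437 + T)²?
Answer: 195496324/190969 ≈ 1023.7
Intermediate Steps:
Z(t) = -5 + t (Z(t) = t - 5 = -5 + t)
T = -34 (T = -3 + (16*(-5 + 3) + 1) = -3 + (16*(-2) + 1) = -3 + (-32 + 1) = -3 - 31 = -34)
(876/437 + T)² = (876/437 - 34)² = (-13982/437)² = 195496324/190969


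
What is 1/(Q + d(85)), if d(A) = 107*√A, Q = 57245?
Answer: 1/57228 - √85/30616980 ≈ 1.7173e-5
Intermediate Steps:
1/(Q + d(85)) = 1/(57245 + 107*√85)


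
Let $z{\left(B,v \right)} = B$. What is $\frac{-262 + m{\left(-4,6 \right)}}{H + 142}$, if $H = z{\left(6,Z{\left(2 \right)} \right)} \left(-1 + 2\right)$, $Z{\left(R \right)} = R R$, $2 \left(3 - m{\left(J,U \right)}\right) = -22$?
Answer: $- \frac{62}{37} \approx -1.6757$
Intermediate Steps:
$m{\left(J,U \right)} = 14$ ($m{\left(J,U \right)} = 3 - -11 = 3 + 11 = 14$)
$Z{\left(R \right)} = R^{2}$
$H = 6$ ($H = 6 \left(-1 + 2\right) = 6 \cdot 1 = 6$)
$\frac{-262 + m{\left(-4,6 \right)}}{H + 142} = \frac{-262 + 14}{6 + 142} = - \frac{248}{148} = \left(-248\right) \frac{1}{148} = - \frac{62}{37}$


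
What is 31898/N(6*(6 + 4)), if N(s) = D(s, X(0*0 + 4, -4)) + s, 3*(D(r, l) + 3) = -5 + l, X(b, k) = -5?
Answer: 95694/161 ≈ 594.37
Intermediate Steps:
D(r, l) = -14/3 + l/3 (D(r, l) = -3 + (-5 + l)/3 = -3 + (-5/3 + l/3) = -14/3 + l/3)
N(s) = -19/3 + s (N(s) = (-14/3 + (⅓)*(-5)) + s = (-14/3 - 5/3) + s = -19/3 + s)
31898/N(6*(6 + 4)) = 31898/(-19/3 + 6*(6 + 4)) = 31898/(-19/3 + 6*10) = 31898/(-19/3 + 60) = 31898/(161/3) = 31898*(3/161) = 95694/161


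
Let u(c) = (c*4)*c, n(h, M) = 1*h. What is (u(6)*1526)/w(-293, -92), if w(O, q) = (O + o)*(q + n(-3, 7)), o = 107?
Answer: 36624/2945 ≈ 12.436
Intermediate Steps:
n(h, M) = h
w(O, q) = (-3 + q)*(107 + O) (w(O, q) = (O + 107)*(q - 3) = (107 + O)*(-3 + q) = (-3 + q)*(107 + O))
u(c) = 4*c² (u(c) = (4*c)*c = 4*c²)
(u(6)*1526)/w(-293, -92) = ((4*6²)*1526)/(-321 - 3*(-293) + 107*(-92) - 293*(-92)) = ((4*36)*1526)/(-321 + 879 - 9844 + 26956) = (144*1526)/17670 = 219744*(1/17670) = 36624/2945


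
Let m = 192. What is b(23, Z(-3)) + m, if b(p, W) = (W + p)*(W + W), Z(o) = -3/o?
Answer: 240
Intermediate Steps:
b(p, W) = 2*W*(W + p) (b(p, W) = (W + p)*(2*W) = 2*W*(W + p))
b(23, Z(-3)) + m = 2*(-3/(-3))*(-3/(-3) + 23) + 192 = 2*(-3*(-⅓))*(-3*(-⅓) + 23) + 192 = 2*1*(1 + 23) + 192 = 2*1*24 + 192 = 48 + 192 = 240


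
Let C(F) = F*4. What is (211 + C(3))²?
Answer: 49729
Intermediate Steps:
C(F) = 4*F
(211 + C(3))² = (211 + 4*3)² = (211 + 12)² = 223² = 49729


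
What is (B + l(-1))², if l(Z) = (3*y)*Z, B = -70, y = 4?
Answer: 6724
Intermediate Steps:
l(Z) = 12*Z (l(Z) = (3*4)*Z = 12*Z)
(B + l(-1))² = (-70 + 12*(-1))² = (-70 - 12)² = (-82)² = 6724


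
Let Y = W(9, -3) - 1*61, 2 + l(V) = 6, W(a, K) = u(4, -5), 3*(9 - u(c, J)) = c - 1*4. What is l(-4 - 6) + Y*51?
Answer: -2648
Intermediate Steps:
u(c, J) = 31/3 - c/3 (u(c, J) = 9 - (c - 1*4)/3 = 9 - (c - 4)/3 = 9 - (-4 + c)/3 = 9 + (4/3 - c/3) = 31/3 - c/3)
W(a, K) = 9 (W(a, K) = 31/3 - ⅓*4 = 31/3 - 4/3 = 9)
l(V) = 4 (l(V) = -2 + 6 = 4)
Y = -52 (Y = 9 - 1*61 = 9 - 61 = -52)
l(-4 - 6) + Y*51 = 4 - 52*51 = 4 - 2652 = -2648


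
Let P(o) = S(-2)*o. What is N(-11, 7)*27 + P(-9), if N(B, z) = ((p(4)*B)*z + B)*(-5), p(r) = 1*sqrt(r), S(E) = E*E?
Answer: 22239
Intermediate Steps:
S(E) = E**2
p(r) = sqrt(r)
N(B, z) = -5*B - 10*B*z (N(B, z) = ((sqrt(4)*B)*z + B)*(-5) = ((2*B)*z + B)*(-5) = (2*B*z + B)*(-5) = (B + 2*B*z)*(-5) = -5*B - 10*B*z)
P(o) = 4*o (P(o) = (-2)**2*o = 4*o)
N(-11, 7)*27 + P(-9) = -5*(-11)*(1 + 2*7)*27 + 4*(-9) = -5*(-11)*(1 + 14)*27 - 36 = -5*(-11)*15*27 - 36 = 825*27 - 36 = 22275 - 36 = 22239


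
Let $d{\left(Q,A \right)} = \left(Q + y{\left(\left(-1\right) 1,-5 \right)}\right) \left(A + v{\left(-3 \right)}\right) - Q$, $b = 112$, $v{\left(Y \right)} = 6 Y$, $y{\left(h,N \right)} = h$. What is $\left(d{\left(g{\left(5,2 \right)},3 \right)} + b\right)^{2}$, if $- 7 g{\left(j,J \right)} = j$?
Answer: $\frac{938961}{49} \approx 19162.0$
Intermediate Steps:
$g{\left(j,J \right)} = - \frac{j}{7}$
$d{\left(Q,A \right)} = - Q + \left(-1 + Q\right) \left(-18 + A\right)$ ($d{\left(Q,A \right)} = \left(Q - 1\right) \left(A + 6 \left(-3\right)\right) - Q = \left(Q - 1\right) \left(A - 18\right) - Q = \left(-1 + Q\right) \left(-18 + A\right) - Q = - Q + \left(-1 + Q\right) \left(-18 + A\right)$)
$\left(d{\left(g{\left(5,2 \right)},3 \right)} + b\right)^{2} = \left(\left(18 - 3 - 19 \left(\left(- \frac{1}{7}\right) 5\right) + 3 \left(\left(- \frac{1}{7}\right) 5\right)\right) + 112\right)^{2} = \left(\left(18 - 3 - - \frac{95}{7} + 3 \left(- \frac{5}{7}\right)\right) + 112\right)^{2} = \left(\left(18 - 3 + \frac{95}{7} - \frac{15}{7}\right) + 112\right)^{2} = \left(\frac{185}{7} + 112\right)^{2} = \left(\frac{969}{7}\right)^{2} = \frac{938961}{49}$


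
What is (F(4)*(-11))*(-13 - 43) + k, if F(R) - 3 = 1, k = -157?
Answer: 2307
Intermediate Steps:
F(R) = 4 (F(R) = 3 + 1 = 4)
(F(4)*(-11))*(-13 - 43) + k = (4*(-11))*(-13 - 43) - 157 = -44*(-56) - 157 = 2464 - 157 = 2307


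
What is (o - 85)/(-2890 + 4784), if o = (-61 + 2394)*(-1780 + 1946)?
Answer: 387193/1894 ≈ 204.43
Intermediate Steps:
o = 387278 (o = 2333*166 = 387278)
(o - 85)/(-2890 + 4784) = (387278 - 85)/(-2890 + 4784) = 387193/1894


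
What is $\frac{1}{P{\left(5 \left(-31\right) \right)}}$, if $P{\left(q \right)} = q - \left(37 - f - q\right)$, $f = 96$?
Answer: $- \frac{1}{251} \approx -0.0039841$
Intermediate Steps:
$P{\left(q \right)} = 59 + 2 q$ ($P{\left(q \right)} = q + \left(\left(q + 96\right) - 37\right) = q + \left(\left(96 + q\right) - 37\right) = q + \left(59 + q\right) = 59 + 2 q$)
$\frac{1}{P{\left(5 \left(-31\right) \right)}} = \frac{1}{59 + 2 \cdot 5 \left(-31\right)} = \frac{1}{59 + 2 \left(-155\right)} = \frac{1}{59 - 310} = \frac{1}{-251} = - \frac{1}{251}$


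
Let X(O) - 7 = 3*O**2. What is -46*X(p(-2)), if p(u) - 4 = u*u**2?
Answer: -2530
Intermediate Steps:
p(u) = 4 + u**3 (p(u) = 4 + u*u**2 = 4 + u**3)
X(O) = 7 + 3*O**2
-46*X(p(-2)) = -46*(7 + 3*(4 + (-2)**3)**2) = -46*(7 + 3*(4 - 8)**2) = -46*(7 + 3*(-4)**2) = -46*(7 + 3*16) = -46*(7 + 48) = -46*55 = -2530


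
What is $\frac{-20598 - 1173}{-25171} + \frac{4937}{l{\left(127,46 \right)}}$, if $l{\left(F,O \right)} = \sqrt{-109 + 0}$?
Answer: $\frac{21771}{25171} - \frac{4937 i \sqrt{109}}{109} \approx 0.86492 - 472.88 i$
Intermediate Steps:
$l{\left(F,O \right)} = i \sqrt{109}$ ($l{\left(F,O \right)} = \sqrt{-109} = i \sqrt{109}$)
$\frac{-20598 - 1173}{-25171} + \frac{4937}{l{\left(127,46 \right)}} = \frac{-20598 - 1173}{-25171} + \frac{4937}{i \sqrt{109}} = \left(-20598 - 1173\right) \left(- \frac{1}{25171}\right) + 4937 \left(- \frac{i \sqrt{109}}{109}\right) = \left(-21771\right) \left(- \frac{1}{25171}\right) - \frac{4937 i \sqrt{109}}{109} = \frac{21771}{25171} - \frac{4937 i \sqrt{109}}{109}$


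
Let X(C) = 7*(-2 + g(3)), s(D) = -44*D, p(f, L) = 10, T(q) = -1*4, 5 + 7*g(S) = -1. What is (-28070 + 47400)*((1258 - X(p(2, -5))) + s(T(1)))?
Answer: 28105820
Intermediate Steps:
g(S) = -6/7 (g(S) = -5/7 + (⅐)*(-1) = -5/7 - ⅐ = -6/7)
T(q) = -4
X(C) = -20 (X(C) = 7*(-2 - 6/7) = 7*(-20/7) = -20)
(-28070 + 47400)*((1258 - X(p(2, -5))) + s(T(1))) = (-28070 + 47400)*((1258 - 1*(-20)) - 44*(-4)) = 19330*((1258 + 20) + 176) = 19330*(1278 + 176) = 19330*1454 = 28105820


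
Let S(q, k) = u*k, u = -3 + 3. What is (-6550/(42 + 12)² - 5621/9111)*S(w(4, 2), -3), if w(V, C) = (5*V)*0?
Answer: 0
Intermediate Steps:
w(V, C) = 0
u = 0
S(q, k) = 0 (S(q, k) = 0*k = 0)
(-6550/(42 + 12)² - 5621/9111)*S(w(4, 2), -3) = (-6550/(42 + 12)² - 5621/9111)*0 = (-6550/(54²) - 5621*1/9111)*0 = (-6550/2916 - 5621/9111)*0 = (-6550*1/2916 - 5621/9111)*0 = (-3275/1458 - 5621/9111)*0 = -12677981/4427946*0 = 0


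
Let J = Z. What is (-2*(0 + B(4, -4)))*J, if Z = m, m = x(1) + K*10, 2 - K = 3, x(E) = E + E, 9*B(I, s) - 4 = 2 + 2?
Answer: 128/9 ≈ 14.222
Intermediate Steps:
B(I, s) = 8/9 (B(I, s) = 4/9 + (2 + 2)/9 = 4/9 + (1/9)*4 = 4/9 + 4/9 = 8/9)
x(E) = 2*E
K = -1 (K = 2 - 1*3 = 2 - 3 = -1)
m = -8 (m = 2*1 - 1*10 = 2 - 10 = -8)
Z = -8
J = -8
(-2*(0 + B(4, -4)))*J = -2*(0 + 8/9)*(-8) = -2*8/9*(-8) = -16/9*(-8) = 128/9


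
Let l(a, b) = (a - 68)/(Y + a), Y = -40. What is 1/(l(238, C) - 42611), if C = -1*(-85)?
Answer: -99/4218404 ≈ -2.3469e-5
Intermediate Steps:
C = 85
l(a, b) = (-68 + a)/(-40 + a) (l(a, b) = (a - 68)/(-40 + a) = (-68 + a)/(-40 + a))
1/(l(238, C) - 42611) = 1/((-68 + 238)/(-40 + 238) - 42611) = 1/(170/198 - 42611) = 1/((1/198)*170 - 42611) = 1/(85/99 - 42611) = 1/(-4218404/99) = -99/4218404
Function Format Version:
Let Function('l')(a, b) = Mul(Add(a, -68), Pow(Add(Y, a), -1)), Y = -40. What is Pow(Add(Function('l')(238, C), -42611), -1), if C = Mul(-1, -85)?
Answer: Rational(-99, 4218404) ≈ -2.3469e-5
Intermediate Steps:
C = 85
Function('l')(a, b) = Mul(Pow(Add(-40, a), -1), Add(-68, a)) (Function('l')(a, b) = Mul(Add(a, -68), Pow(Add(-40, a), -1)) = Mul(Add(-68, a), Pow(Add(-40, a), -1)) = Mul(Pow(Add(-40, a), -1), Add(-68, a)))
Pow(Add(Function('l')(238, C), -42611), -1) = Pow(Add(Mul(Pow(Add(-40, 238), -1), Add(-68, 238)), -42611), -1) = Pow(Add(Mul(Pow(198, -1), 170), -42611), -1) = Pow(Add(Mul(Rational(1, 198), 170), -42611), -1) = Pow(Add(Rational(85, 99), -42611), -1) = Pow(Rational(-4218404, 99), -1) = Rational(-99, 4218404)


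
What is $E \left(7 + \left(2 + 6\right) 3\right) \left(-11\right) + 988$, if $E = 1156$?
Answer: $-393208$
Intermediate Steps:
$E \left(7 + \left(2 + 6\right) 3\right) \left(-11\right) + 988 = 1156 \left(7 + \left(2 + 6\right) 3\right) \left(-11\right) + 988 = 1156 \left(7 + 8 \cdot 3\right) \left(-11\right) + 988 = 1156 \left(7 + 24\right) \left(-11\right) + 988 = 1156 \cdot 31 \left(-11\right) + 988 = 1156 \left(-341\right) + 988 = -394196 + 988 = -393208$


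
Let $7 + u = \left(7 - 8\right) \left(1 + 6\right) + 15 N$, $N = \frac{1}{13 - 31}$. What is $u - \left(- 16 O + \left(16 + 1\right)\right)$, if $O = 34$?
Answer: $\frac{3073}{6} \approx 512.17$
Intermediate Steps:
$N = - \frac{1}{18}$ ($N = \frac{1}{-18} = - \frac{1}{18} \approx -0.055556$)
$u = - \frac{89}{6}$ ($u = -7 + \left(\left(7 - 8\right) \left(1 + 6\right) + 15 \left(- \frac{1}{18}\right)\right) = -7 - \frac{47}{6} = - \frac{89}{6} \approx -14.833$)
$u - \left(- 16 O + \left(16 + 1\right)\right) = - \frac{89}{6} - \left(\left(-16\right) 34 + \left(16 + 1\right)\right) = - \frac{89}{6} - \left(-544 + 17\right) = - \frac{89}{6} - -527 = - \frac{89}{6} + 527 = \frac{3073}{6}$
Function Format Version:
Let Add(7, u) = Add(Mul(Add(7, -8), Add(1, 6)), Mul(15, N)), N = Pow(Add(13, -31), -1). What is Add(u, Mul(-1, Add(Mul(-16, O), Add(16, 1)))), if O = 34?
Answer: Rational(3073, 6) ≈ 512.17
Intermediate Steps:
N = Rational(-1, 18) (N = Pow(-18, -1) = Rational(-1, 18) ≈ -0.055556)
u = Rational(-89, 6) (u = Add(-7, Add(Mul(Add(7, -8), Add(1, 6)), Mul(15, Rational(-1, 18)))) = Add(-7, Add(Mul(-1, 7), Rational(-5, 6))) = Add(-7, Add(-7, Rational(-5, 6))) = Add(-7, Rational(-47, 6)) = Rational(-89, 6) ≈ -14.833)
Add(u, Mul(-1, Add(Mul(-16, O), Add(16, 1)))) = Add(Rational(-89, 6), Mul(-1, Add(Mul(-16, 34), Add(16, 1)))) = Add(Rational(-89, 6), Mul(-1, Add(-544, 17))) = Add(Rational(-89, 6), Mul(-1, -527)) = Add(Rational(-89, 6), 527) = Rational(3073, 6)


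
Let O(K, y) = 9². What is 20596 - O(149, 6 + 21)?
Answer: 20515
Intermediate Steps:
O(K, y) = 81
20596 - O(149, 6 + 21) = 20596 - 1*81 = 20596 - 81 = 20515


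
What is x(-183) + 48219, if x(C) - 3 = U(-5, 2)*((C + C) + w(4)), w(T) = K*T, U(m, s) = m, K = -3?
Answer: 50112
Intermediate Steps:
w(T) = -3*T
x(C) = 63 - 10*C (x(C) = 3 - 5*((C + C) - 3*4) = 3 - 5*(2*C - 12) = 3 - 5*(-12 + 2*C) = 3 + (60 - 10*C) = 63 - 10*C)
x(-183) + 48219 = (63 - 10*(-183)) + 48219 = (63 + 1830) + 48219 = 1893 + 48219 = 50112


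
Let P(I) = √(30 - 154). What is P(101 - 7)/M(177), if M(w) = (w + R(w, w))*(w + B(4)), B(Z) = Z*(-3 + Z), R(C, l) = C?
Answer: I*√31/32037 ≈ 0.00017379*I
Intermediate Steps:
P(I) = 2*I*√31 (P(I) = √(-124) = 2*I*√31)
M(w) = 2*w*(4 + w) (M(w) = (w + w)*(w + 4*(-3 + 4)) = (2*w)*(w + 4*1) = (2*w)*(w + 4) = (2*w)*(4 + w) = 2*w*(4 + w))
P(101 - 7)/M(177) = (2*I*√31)/((2*177*(4 + 177))) = (2*I*√31)/((2*177*181)) = (2*I*√31)/64074 = (2*I*√31)*(1/64074) = I*√31/32037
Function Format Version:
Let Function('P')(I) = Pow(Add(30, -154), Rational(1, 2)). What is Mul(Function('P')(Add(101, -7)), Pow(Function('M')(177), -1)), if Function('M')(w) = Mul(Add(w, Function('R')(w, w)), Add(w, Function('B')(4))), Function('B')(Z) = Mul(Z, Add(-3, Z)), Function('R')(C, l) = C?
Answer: Mul(Rational(1, 32037), I, Pow(31, Rational(1, 2))) ≈ Mul(0.00017379, I)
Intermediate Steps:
Function('P')(I) = Mul(2, I, Pow(31, Rational(1, 2))) (Function('P')(I) = Pow(-124, Rational(1, 2)) = Mul(2, I, Pow(31, Rational(1, 2))))
Function('M')(w) = Mul(2, w, Add(4, w)) (Function('M')(w) = Mul(Add(w, w), Add(w, Mul(4, Add(-3, 4)))) = Mul(Mul(2, w), Add(w, Mul(4, 1))) = Mul(Mul(2, w), Add(w, 4)) = Mul(Mul(2, w), Add(4, w)) = Mul(2, w, Add(4, w)))
Mul(Function('P')(Add(101, -7)), Pow(Function('M')(177), -1)) = Mul(Mul(2, I, Pow(31, Rational(1, 2))), Pow(Mul(2, 177, Add(4, 177)), -1)) = Mul(Mul(2, I, Pow(31, Rational(1, 2))), Pow(Mul(2, 177, 181), -1)) = Mul(Mul(2, I, Pow(31, Rational(1, 2))), Pow(64074, -1)) = Mul(Mul(2, I, Pow(31, Rational(1, 2))), Rational(1, 64074)) = Mul(Rational(1, 32037), I, Pow(31, Rational(1, 2)))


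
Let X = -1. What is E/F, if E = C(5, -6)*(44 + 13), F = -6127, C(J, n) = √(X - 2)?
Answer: -57*I*√3/6127 ≈ -0.016113*I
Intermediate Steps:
C(J, n) = I*√3 (C(J, n) = √(-1 - 2) = √(-3) = I*√3)
E = 57*I*√3 (E = (I*√3)*(44 + 13) = (I*√3)*57 = 57*I*√3 ≈ 98.727*I)
E/F = (57*I*√3)/(-6127) = (57*I*√3)*(-1/6127) = -57*I*√3/6127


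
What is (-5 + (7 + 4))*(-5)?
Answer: -30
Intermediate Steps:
(-5 + (7 + 4))*(-5) = (-5 + 11)*(-5) = 6*(-5) = -30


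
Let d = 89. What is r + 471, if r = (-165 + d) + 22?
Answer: 417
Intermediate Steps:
r = -54 (r = (-165 + 89) + 22 = -76 + 22 = -54)
r + 471 = -54 + 471 = 417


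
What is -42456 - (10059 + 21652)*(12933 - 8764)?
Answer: -132245615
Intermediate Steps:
-42456 - (10059 + 21652)*(12933 - 8764) = -42456 - 31711*4169 = -42456 - 1*132203159 = -42456 - 132203159 = -132245615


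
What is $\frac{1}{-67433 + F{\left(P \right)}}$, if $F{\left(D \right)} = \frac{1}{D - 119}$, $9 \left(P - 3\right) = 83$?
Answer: $- \frac{961}{64803122} \approx -1.483 \cdot 10^{-5}$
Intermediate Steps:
$P = \frac{110}{9}$ ($P = 3 + \frac{1}{9} \cdot 83 = 3 + \frac{83}{9} = \frac{110}{9} \approx 12.222$)
$F{\left(D \right)} = \frac{1}{-119 + D}$
$\frac{1}{-67433 + F{\left(P \right)}} = \frac{1}{-67433 + \frac{1}{-119 + \frac{110}{9}}} = \frac{1}{-67433 + \frac{1}{- \frac{961}{9}}} = \frac{1}{-67433 - \frac{9}{961}} = \frac{1}{- \frac{64803122}{961}} = - \frac{961}{64803122}$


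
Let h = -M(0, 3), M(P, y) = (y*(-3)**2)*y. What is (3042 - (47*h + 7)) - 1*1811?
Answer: 5031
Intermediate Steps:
M(P, y) = 9*y**2 (M(P, y) = (y*9)*y = (9*y)*y = 9*y**2)
h = -81 (h = -9*3**2 = -9*9 = -1*81 = -81)
(3042 - (47*h + 7)) - 1*1811 = (3042 - (47*(-81) + 7)) - 1*1811 = (3042 - (-3807 + 7)) - 1811 = (3042 - 1*(-3800)) - 1811 = (3042 + 3800) - 1811 = 6842 - 1811 = 5031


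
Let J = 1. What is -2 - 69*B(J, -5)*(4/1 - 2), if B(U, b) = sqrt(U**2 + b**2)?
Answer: -2 - 138*sqrt(26) ≈ -705.67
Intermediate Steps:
-2 - 69*B(J, -5)*(4/1 - 2) = -2 - 69*sqrt(1**2 + (-5)**2)*(4/1 - 2) = -2 - 69*sqrt(1 + 25)*(4*1 - 2) = -2 - 69*sqrt(26)*(4 - 2) = -2 - 69*sqrt(26)*2 = -2 - 138*sqrt(26)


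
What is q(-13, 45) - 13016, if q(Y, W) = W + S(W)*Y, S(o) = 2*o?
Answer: -14141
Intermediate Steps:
q(Y, W) = W + 2*W*Y (q(Y, W) = W + (2*W)*Y = W + 2*W*Y)
q(-13, 45) - 13016 = 45*(1 + 2*(-13)) - 13016 = 45*(1 - 26) - 13016 = 45*(-25) - 13016 = -1125 - 13016 = -14141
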